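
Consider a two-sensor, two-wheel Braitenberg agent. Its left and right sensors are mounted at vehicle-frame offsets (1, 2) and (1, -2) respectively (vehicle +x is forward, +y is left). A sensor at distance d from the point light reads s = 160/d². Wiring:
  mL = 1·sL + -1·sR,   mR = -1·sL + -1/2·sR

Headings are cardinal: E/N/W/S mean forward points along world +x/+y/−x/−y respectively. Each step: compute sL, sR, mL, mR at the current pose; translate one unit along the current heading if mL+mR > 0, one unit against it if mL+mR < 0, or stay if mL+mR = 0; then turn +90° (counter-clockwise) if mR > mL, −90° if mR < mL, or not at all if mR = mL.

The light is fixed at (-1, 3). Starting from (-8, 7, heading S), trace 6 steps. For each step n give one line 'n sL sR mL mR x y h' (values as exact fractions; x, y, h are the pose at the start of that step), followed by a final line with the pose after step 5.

n=0: pose=(-8,7,S); sL=80/17, sR=16/9; mL=448/153, mR=-856/153; mL+mR=-8/3 → advance -1; mR−mL=-1304/153 → turn -1·90°
n=1: pose=(-8,8,W); sL=160/73, sR=160/113; mL=6400/8249, mR=-23920/8249; mL+mR=-240/113 → advance -1; mR−mL=-30320/8249 → turn -1·90°
n=2: pose=(-7,8,N); sL=8/5, sR=40/13; mL=-96/65, mR=-204/65; mL+mR=-60/13 → advance -1; mR−mL=-108/65 → turn -1·90°
n=3: pose=(-7,7,E); sL=160/61, sR=160/29; mL=-5120/1769, mR=-9520/1769; mL+mR=-240/29 → advance -1; mR−mL=-4400/1769 → turn -1·90°
n=4: pose=(-8,7,S); sL=80/17, sR=16/9; mL=448/153, mR=-856/153; mL+mR=-8/3 → advance -1; mR−mL=-1304/153 → turn -1·90°
n=5: pose=(-8,8,W); sL=160/73, sR=160/113; mL=6400/8249, mR=-23920/8249; mL+mR=-240/113 → advance -1; mR−mL=-30320/8249 → turn -1·90°

0 80/17 16/9 448/153 -856/153 -8 7 S
1 160/73 160/113 6400/8249 -23920/8249 -8 8 W
2 8/5 40/13 -96/65 -204/65 -7 8 N
3 160/61 160/29 -5120/1769 -9520/1769 -7 7 E
4 80/17 16/9 448/153 -856/153 -8 7 S
5 160/73 160/113 6400/8249 -23920/8249 -8 8 W
final -7 8 N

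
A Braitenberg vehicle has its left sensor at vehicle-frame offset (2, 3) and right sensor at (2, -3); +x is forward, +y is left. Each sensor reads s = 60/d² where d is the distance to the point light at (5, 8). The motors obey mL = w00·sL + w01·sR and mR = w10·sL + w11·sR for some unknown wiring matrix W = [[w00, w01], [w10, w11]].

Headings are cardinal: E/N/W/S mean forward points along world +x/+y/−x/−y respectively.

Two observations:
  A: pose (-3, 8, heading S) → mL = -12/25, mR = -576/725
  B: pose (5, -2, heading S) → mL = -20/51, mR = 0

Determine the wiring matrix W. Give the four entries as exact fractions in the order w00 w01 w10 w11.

obs A: pose=(-3,8,S) → sL=60/29, sR=12/25, mL=-12/25, mR=-576/725
obs B: pose=(5,-2,S) → sL=20/51, sR=20/51, mL=-20/51, mR=0
sensor matrix S = [[60/29, 12/25], [20/51, 20/51]]; det S = 1536/2465
solve [mL_A; mL_B] = S·[w00; w01] and [mR_A; mR_B] = S·[w10; w11]:
  w00 = 0, w01 = -1, w10 = -1/2, w11 = 1/2

0 -1 -1/2 1/2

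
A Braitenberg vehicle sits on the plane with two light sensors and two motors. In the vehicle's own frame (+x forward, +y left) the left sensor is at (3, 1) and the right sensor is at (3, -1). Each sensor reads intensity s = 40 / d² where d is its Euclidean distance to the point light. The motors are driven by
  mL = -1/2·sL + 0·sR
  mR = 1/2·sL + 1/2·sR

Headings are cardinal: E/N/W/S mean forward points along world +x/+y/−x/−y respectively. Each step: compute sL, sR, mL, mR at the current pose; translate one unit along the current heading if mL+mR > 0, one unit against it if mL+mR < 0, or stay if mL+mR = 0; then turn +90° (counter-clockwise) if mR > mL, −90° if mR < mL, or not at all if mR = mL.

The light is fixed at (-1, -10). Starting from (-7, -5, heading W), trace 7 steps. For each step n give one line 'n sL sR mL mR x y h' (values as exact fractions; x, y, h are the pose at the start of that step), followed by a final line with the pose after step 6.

0 40/97 40/117 -20/97 4280/11349 -7 -5 W
1 1 10/17 -1/2 27/34 -8 -5 S
2 40/41 8/5 -20/41 264/205 -8 -6 E
3 20/49 20/37 -10/49 860/1813 -7 -6 N
4 40/97 40/117 -20/97 4280/11349 -7 -5 W
5 1 10/17 -1/2 27/34 -8 -5 S
6 40/41 8/5 -20/41 264/205 -8 -6 E
final -7 -6 N

n=0: pose=(-7,-5,W); sL=40/97, sR=40/117; mL=-20/97, mR=4280/11349; mL+mR=20/117 → advance +1; mR−mL=6620/11349 → turn +1·90°
n=1: pose=(-8,-5,S); sL=1, sR=10/17; mL=-1/2, mR=27/34; mL+mR=5/17 → advance +1; mR−mL=22/17 → turn +1·90°
n=2: pose=(-8,-6,E); sL=40/41, sR=8/5; mL=-20/41, mR=264/205; mL+mR=4/5 → advance +1; mR−mL=364/205 → turn +1·90°
n=3: pose=(-7,-6,N); sL=20/49, sR=20/37; mL=-10/49, mR=860/1813; mL+mR=10/37 → advance +1; mR−mL=1230/1813 → turn +1·90°
n=4: pose=(-7,-5,W); sL=40/97, sR=40/117; mL=-20/97, mR=4280/11349; mL+mR=20/117 → advance +1; mR−mL=6620/11349 → turn +1·90°
n=5: pose=(-8,-5,S); sL=1, sR=10/17; mL=-1/2, mR=27/34; mL+mR=5/17 → advance +1; mR−mL=22/17 → turn +1·90°
n=6: pose=(-8,-6,E); sL=40/41, sR=8/5; mL=-20/41, mR=264/205; mL+mR=4/5 → advance +1; mR−mL=364/205 → turn +1·90°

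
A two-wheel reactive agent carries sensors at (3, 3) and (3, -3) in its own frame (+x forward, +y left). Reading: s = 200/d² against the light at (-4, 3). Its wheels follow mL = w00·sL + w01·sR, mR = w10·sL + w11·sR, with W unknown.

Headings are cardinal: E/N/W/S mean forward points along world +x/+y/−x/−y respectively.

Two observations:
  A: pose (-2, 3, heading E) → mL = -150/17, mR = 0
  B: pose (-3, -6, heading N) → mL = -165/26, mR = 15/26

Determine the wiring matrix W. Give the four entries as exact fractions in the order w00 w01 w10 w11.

-1/2 -1 1/2 -1/2

obs A: pose=(-2,3,E) → sL=100/17, sR=100/17, mL=-150/17, mR=0
obs B: pose=(-3,-6,N) → sL=5, sR=50/13, mL=-165/26, mR=15/26
sensor matrix S = [[100/17, 100/17], [5, 50/13]]; det S = -1500/221
solve [mL_A; mL_B] = S·[w00; w01] and [mR_A; mR_B] = S·[w10; w11]:
  w00 = -1/2, w01 = -1, w10 = 1/2, w11 = -1/2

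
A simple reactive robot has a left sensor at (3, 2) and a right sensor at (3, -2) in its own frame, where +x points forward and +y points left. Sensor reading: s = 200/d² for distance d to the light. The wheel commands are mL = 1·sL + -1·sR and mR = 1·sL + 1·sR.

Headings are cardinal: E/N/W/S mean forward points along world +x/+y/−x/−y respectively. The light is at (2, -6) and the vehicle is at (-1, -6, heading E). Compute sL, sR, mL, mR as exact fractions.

left sensor world pos  = (2, -4); dL² = 4
right sensor world pos = (2, -8); dR² = 4
sL = 200/4 = 50
sR = 200/4 = 50
mL = 1·sL + -1·sR = 0
mR = 1·sL + 1·sR = 100

50 50 0 100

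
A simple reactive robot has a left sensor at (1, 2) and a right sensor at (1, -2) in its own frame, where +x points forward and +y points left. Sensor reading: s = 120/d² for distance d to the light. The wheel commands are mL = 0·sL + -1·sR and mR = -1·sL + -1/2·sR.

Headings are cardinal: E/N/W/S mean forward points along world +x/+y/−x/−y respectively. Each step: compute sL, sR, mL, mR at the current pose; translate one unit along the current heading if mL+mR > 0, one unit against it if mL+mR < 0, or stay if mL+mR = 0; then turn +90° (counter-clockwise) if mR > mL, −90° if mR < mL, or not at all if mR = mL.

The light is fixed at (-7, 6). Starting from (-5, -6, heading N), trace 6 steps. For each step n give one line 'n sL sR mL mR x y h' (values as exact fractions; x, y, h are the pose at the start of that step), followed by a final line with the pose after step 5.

n=0: pose=(-5,-6,N); sL=120/121, sR=120/137; mL=-120/137, mR=-23700/16577; mL+mR=-38220/16577 → advance -1; mR−mL=-9180/16577 → turn -1·90°
n=1: pose=(-5,-7,E); sL=12/13, sR=20/39; mL=-20/39, mR=-46/39; mL+mR=-22/13 → advance -1; mR−mL=-2/3 → turn -1·90°
n=2: pose=(-6,-7,S); sL=24/41, sR=120/197; mL=-120/197, mR=-7188/8077; mL+mR=-12108/8077 → advance -1; mR−mL=-2268/8077 → turn -1·90°
n=3: pose=(-6,-6,W); sL=30/49, sR=6/5; mL=-6/5, mR=-297/245; mL+mR=-591/245 → advance -1; mR−mL=-3/245 → turn -1·90°
n=4: pose=(-5,-6,N); sL=120/121, sR=120/137; mL=-120/137, mR=-23700/16577; mL+mR=-38220/16577 → advance -1; mR−mL=-9180/16577 → turn -1·90°
n=5: pose=(-5,-7,E); sL=12/13, sR=20/39; mL=-20/39, mR=-46/39; mL+mR=-22/13 → advance -1; mR−mL=-2/3 → turn -1·90°

0 120/121 120/137 -120/137 -23700/16577 -5 -6 N
1 12/13 20/39 -20/39 -46/39 -5 -7 E
2 24/41 120/197 -120/197 -7188/8077 -6 -7 S
3 30/49 6/5 -6/5 -297/245 -6 -6 W
4 120/121 120/137 -120/137 -23700/16577 -5 -6 N
5 12/13 20/39 -20/39 -46/39 -5 -7 E
final -6 -7 S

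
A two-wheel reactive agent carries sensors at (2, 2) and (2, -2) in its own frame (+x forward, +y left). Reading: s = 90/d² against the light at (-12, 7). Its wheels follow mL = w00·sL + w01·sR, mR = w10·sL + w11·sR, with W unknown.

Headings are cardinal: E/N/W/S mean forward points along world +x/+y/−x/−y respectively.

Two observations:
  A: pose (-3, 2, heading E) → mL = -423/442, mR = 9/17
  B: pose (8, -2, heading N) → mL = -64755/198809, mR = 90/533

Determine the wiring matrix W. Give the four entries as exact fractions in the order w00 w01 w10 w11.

obs A: pose=(-3,2,E) → sL=9/13, sR=9/17, mL=-423/442, mR=9/17
obs B: pose=(8,-2,N) → sL=90/373, sR=90/533, mL=-64755/198809, mR=90/533
sensor matrix S = [[9/13, 9/17], [90/373, 90/533]]; det S = -476280/43936789
solve [mL_A; mL_B] = S·[w00; w01] and [mR_A; mR_B] = S·[w10; w11]:
  w00 = -1, w01 = -1/2, w10 = 0, w11 = 1

-1 -1/2 0 1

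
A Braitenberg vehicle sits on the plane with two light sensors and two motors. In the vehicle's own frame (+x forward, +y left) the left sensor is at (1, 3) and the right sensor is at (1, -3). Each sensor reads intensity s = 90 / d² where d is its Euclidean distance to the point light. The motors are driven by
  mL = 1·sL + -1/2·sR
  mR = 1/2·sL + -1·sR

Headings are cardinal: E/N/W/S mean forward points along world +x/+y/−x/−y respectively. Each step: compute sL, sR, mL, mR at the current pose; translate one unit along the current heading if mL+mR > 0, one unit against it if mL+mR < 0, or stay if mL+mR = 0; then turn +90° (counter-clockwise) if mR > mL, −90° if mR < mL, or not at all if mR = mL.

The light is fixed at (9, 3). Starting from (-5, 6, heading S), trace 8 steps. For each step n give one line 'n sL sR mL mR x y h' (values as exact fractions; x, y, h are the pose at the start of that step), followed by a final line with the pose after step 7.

0 18/25 90/293 4149/7325 387/7325 -5 6 S
1 45/113 9/25 1233/5650 -909/5650 -5 5 W
2 10/37 10/17 -15/629 -285/629 -6 5 N
3 45/106 9/20 423/2120 -63/265 -6 4 E
4 90/169 90/361 24885/61009 1035/61009 -7 4 S
5 45/149 45/149 45/298 -45/298 -7 3 W
6 45/181 9/17 -99/6154 -2493/6154 -7 3 N
7 90/229 90/241 11385/55189 -9765/55189 -7 2 E
final -6 2 S

n=0: pose=(-5,6,S); sL=18/25, sR=90/293; mL=4149/7325, mR=387/7325; mL+mR=4536/7325 → advance +1; mR−mL=-3762/7325 → turn -1·90°
n=1: pose=(-5,5,W); sL=45/113, sR=9/25; mL=1233/5650, mR=-909/5650; mL+mR=162/2825 → advance +1; mR−mL=-1071/2825 → turn -1·90°
n=2: pose=(-6,5,N); sL=10/37, sR=10/17; mL=-15/629, mR=-285/629; mL+mR=-300/629 → advance -1; mR−mL=-270/629 → turn -1·90°
n=3: pose=(-6,4,E); sL=45/106, sR=9/20; mL=423/2120, mR=-63/265; mL+mR=-81/2120 → advance -1; mR−mL=-927/2120 → turn -1·90°
n=4: pose=(-7,4,S); sL=90/169, sR=90/361; mL=24885/61009, mR=1035/61009; mL+mR=25920/61009 → advance +1; mR−mL=-23850/61009 → turn -1·90°
n=5: pose=(-7,3,W); sL=45/149, sR=45/149; mL=45/298, mR=-45/298; mL+mR=0 → advance +0; mR−mL=-45/149 → turn -1·90°
n=6: pose=(-7,3,N); sL=45/181, sR=9/17; mL=-99/6154, mR=-2493/6154; mL+mR=-1296/3077 → advance -1; mR−mL=-1197/3077 → turn -1·90°
n=7: pose=(-7,2,E); sL=90/229, sR=90/241; mL=11385/55189, mR=-9765/55189; mL+mR=1620/55189 → advance +1; mR−mL=-21150/55189 → turn -1·90°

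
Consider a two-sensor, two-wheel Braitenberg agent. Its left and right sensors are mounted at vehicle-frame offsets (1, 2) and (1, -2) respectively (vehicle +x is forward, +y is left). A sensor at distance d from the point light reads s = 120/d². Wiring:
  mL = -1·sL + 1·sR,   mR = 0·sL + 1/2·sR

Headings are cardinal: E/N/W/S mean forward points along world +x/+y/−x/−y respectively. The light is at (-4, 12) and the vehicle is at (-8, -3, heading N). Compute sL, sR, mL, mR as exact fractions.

15/29 3/5 12/145 3/10

left sensor world pos  = (-10, -2); dL² = 232
right sensor world pos = (-6, -2); dR² = 200
sL = 120/232 = 15/29
sR = 120/200 = 3/5
mL = -1·sL + 1·sR = 12/145
mR = 0·sL + 1/2·sR = 3/10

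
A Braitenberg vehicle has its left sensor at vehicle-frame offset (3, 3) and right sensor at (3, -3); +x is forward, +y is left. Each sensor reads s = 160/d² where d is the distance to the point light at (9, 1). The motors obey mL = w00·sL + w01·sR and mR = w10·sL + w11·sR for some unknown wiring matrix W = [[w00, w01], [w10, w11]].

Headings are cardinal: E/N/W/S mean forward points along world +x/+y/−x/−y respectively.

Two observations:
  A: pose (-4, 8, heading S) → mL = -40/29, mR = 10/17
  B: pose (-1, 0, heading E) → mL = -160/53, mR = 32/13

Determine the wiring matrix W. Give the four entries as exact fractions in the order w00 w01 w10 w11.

-1 0 0 1

obs A: pose=(-4,8,S) → sL=40/29, sR=10/17, mL=-40/29, mR=10/17
obs B: pose=(-1,0,E) → sL=160/53, sR=32/13, mL=-160/53, mR=32/13
sensor matrix S = [[40/29, 10/17], [160/53, 32/13]]; det S = 550080/339677
solve [mL_A; mL_B] = S·[w00; w01] and [mR_A; mR_B] = S·[w10; w11]:
  w00 = -1, w01 = 0, w10 = 0, w11 = 1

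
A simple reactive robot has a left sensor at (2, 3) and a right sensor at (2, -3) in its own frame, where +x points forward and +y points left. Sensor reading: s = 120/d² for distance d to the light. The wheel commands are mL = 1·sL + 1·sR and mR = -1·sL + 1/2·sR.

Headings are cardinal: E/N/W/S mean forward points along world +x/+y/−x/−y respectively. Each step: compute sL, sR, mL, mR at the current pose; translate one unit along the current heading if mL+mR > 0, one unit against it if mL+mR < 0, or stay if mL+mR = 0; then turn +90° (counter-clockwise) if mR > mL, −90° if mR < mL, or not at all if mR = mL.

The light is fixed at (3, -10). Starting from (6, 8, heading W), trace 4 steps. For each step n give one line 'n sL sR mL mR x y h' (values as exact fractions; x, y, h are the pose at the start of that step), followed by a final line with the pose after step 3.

n=0: pose=(6,8,W); sL=60/113, sR=60/221; mL=20040/24973, mR=-9870/24973; mL+mR=90/221 → advance +1; mR−mL=-29910/24973 → turn -1·90°
n=1: pose=(5,8,N); sL=120/401, sR=24/85; mL=19824/34085, mR=-5388/34085; mL+mR=36/85 → advance +1; mR−mL=-25212/34085 → turn -1·90°
n=2: pose=(5,9,E); sL=6/25, sR=15/34; mL=579/850, mR=-33/1700; mL+mR=45/68 → advance +1; mR−mL=-1191/1700 → turn -1·90°
n=3: pose=(6,9,S); sL=24/65, sR=120/289; mL=14736/18785, mR=-3036/18785; mL+mR=180/289 → advance +1; mR−mL=-17772/18785 → turn -1·90°

0 60/113 60/221 20040/24973 -9870/24973 6 8 W
1 120/401 24/85 19824/34085 -5388/34085 5 8 N
2 6/25 15/34 579/850 -33/1700 5 9 E
3 24/65 120/289 14736/18785 -3036/18785 6 9 S
final 6 8 W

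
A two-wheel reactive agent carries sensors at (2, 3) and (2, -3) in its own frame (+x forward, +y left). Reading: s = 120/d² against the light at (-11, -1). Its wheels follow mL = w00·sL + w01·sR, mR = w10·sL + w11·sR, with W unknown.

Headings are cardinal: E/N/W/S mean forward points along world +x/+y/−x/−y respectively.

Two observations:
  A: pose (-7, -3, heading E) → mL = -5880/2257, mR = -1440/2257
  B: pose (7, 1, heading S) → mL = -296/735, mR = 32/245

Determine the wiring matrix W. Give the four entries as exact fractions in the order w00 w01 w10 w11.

obs A: pose=(-7,-3,E) → sL=120/37, sR=120/61, mL=-5880/2257, mR=-1440/2257
obs B: pose=(7,1,S) → sL=40/147, sR=8/15, mL=-296/735, mR=32/245
sensor matrix S = [[120/37, 120/61], [40/147, 8/15]]; det S = 132096/110593
solve [mL_A; mL_B] = S·[w00; w01] and [mR_A; mR_B] = S·[w10; w11]:
  w00 = -1/2, w01 = -1/2, w10 = -1/2, w11 = 1/2

-1/2 -1/2 -1/2 1/2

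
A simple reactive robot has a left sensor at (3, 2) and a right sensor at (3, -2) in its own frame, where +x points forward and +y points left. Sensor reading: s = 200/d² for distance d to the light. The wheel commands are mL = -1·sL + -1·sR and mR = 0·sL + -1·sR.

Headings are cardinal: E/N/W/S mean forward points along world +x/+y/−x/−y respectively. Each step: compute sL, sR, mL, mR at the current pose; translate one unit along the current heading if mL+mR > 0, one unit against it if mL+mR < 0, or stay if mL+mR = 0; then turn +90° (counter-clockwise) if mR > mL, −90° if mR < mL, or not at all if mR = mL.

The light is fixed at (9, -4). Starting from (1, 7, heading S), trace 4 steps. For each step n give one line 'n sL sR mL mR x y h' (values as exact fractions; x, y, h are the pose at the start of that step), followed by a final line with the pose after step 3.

0 2 50/41 -132/41 -50/41 1 7 S
1 200/221 8/5 -2768/1105 -8/5 1 8 E
2 100/173 100/137 -31000/23701 -100/137 0 8 N
3 8/9 200/313 -4304/2817 -200/313 0 7 W
final 1 7 S

n=0: pose=(1,7,S); sL=2, sR=50/41; mL=-132/41, mR=-50/41; mL+mR=-182/41 → advance -1; mR−mL=2 → turn +1·90°
n=1: pose=(1,8,E); sL=200/221, sR=8/5; mL=-2768/1105, mR=-8/5; mL+mR=-4536/1105 → advance -1; mR−mL=200/221 → turn +1·90°
n=2: pose=(0,8,N); sL=100/173, sR=100/137; mL=-31000/23701, mR=-100/137; mL+mR=-48300/23701 → advance -1; mR−mL=100/173 → turn +1·90°
n=3: pose=(0,7,W); sL=8/9, sR=200/313; mL=-4304/2817, mR=-200/313; mL+mR=-6104/2817 → advance -1; mR−mL=8/9 → turn +1·90°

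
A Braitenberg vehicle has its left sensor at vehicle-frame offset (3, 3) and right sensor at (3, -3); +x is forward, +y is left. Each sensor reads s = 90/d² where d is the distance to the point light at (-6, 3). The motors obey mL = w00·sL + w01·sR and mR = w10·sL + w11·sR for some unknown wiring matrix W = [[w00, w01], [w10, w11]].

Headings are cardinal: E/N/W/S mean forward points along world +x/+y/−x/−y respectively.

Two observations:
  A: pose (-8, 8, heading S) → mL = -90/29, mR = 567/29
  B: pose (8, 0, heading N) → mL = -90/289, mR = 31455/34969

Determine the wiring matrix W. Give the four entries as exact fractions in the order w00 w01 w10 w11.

0 -1 1 1/2

obs A: pose=(-8,8,S) → sL=18, sR=90/29, mL=-90/29, mR=567/29
obs B: pose=(8,0,N) → sL=90/121, sR=90/289, mL=-90/289, mR=31455/34969
sensor matrix S = [[18, 90/29], [90/121, 90/289]]; det S = 3343680/1014101
solve [mL_A; mL_B] = S·[w00; w01] and [mR_A; mR_B] = S·[w10; w11]:
  w00 = 0, w01 = -1, w10 = 1, w11 = 1/2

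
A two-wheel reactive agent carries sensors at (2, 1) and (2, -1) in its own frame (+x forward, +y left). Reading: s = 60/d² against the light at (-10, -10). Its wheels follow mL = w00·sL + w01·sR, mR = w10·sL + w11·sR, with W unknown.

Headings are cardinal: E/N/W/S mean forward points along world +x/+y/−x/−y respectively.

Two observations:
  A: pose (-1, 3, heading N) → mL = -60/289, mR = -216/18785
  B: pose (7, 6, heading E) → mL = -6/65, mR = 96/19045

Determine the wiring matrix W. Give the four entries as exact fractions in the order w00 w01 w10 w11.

obs A: pose=(-1,3,N) → sL=60/289, sR=12/65, mL=-60/289, mR=-216/18785
obs B: pose=(7,6,E) → sL=6/65, sR=30/293, mL=-6/65, mR=96/19045
sensor matrix S = [[60/289, 12/65], [6/65, 30/293]]; det S = 1508256/357760325
solve [mL_A; mL_B] = S·[w00; w01] and [mR_A; mR_B] = S·[w10; w11]:
  w00 = -1, w01 = 0, w10 = -1/2, w11 = 1/2

-1 0 -1/2 1/2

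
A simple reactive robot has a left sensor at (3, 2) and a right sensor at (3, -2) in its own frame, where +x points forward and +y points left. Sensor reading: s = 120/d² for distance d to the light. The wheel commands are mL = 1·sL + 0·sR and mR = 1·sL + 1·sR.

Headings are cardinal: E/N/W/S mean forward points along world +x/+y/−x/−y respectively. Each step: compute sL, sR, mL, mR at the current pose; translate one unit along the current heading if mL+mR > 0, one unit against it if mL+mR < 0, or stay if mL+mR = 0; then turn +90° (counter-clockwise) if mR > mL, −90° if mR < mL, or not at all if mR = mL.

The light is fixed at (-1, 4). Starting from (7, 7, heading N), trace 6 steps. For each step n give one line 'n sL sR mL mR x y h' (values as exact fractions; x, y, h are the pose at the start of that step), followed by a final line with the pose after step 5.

n=0: pose=(7,7,N); sL=5/3, sR=15/17; mL=5/3, mR=130/51; mL+mR=215/51 → advance +1; mR−mL=15/17 → turn +1·90°
n=1: pose=(7,8,W); sL=120/29, sR=120/61; mL=120/29, mR=10800/1769; mL+mR=18120/1769 → advance +1; mR−mL=120/61 → turn +1·90°
n=2: pose=(6,8,S); sL=60/41, sR=60/13; mL=60/41, mR=3240/533; mL+mR=4020/533 → advance +1; mR−mL=60/13 → turn +1·90°
n=3: pose=(6,7,E); sL=24/25, sR=120/101; mL=24/25, mR=5424/2525; mL+mR=7848/2525 → advance +1; mR−mL=120/101 → turn +1·90°
n=4: pose=(7,7,N); sL=5/3, sR=15/17; mL=5/3, mR=130/51; mL+mR=215/51 → advance +1; mR−mL=15/17 → turn +1·90°
n=5: pose=(7,8,W); sL=120/29, sR=120/61; mL=120/29, mR=10800/1769; mL+mR=18120/1769 → advance +1; mR−mL=120/61 → turn +1·90°

0 5/3 15/17 5/3 130/51 7 7 N
1 120/29 120/61 120/29 10800/1769 7 8 W
2 60/41 60/13 60/41 3240/533 6 8 S
3 24/25 120/101 24/25 5424/2525 6 7 E
4 5/3 15/17 5/3 130/51 7 7 N
5 120/29 120/61 120/29 10800/1769 7 8 W
final 6 8 S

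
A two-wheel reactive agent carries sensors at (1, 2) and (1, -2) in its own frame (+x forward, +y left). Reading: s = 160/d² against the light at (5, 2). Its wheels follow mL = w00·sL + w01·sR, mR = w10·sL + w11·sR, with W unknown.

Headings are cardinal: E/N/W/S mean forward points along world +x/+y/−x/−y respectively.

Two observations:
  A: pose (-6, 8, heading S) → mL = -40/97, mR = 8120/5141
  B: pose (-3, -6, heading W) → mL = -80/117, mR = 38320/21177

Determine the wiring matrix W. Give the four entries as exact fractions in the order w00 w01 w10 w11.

obs A: pose=(-6,8,S) → sL=80/53, sR=80/97, mL=-40/97, mR=8120/5141
obs B: pose=(-3,-6,W) → sL=160/181, sR=160/117, mL=-80/117, mR=38320/21177
sensor matrix S = [[80/53, 80/97], [160/181, 160/117]]; det S = 145356800/108870957
solve [mL_A; mL_B] = S·[w00; w01] and [mR_A; mR_B] = S·[w10; w11]:
  w00 = 0, w01 = -1/2, w10 = 1/2, w11 = 1

0 -1/2 1/2 1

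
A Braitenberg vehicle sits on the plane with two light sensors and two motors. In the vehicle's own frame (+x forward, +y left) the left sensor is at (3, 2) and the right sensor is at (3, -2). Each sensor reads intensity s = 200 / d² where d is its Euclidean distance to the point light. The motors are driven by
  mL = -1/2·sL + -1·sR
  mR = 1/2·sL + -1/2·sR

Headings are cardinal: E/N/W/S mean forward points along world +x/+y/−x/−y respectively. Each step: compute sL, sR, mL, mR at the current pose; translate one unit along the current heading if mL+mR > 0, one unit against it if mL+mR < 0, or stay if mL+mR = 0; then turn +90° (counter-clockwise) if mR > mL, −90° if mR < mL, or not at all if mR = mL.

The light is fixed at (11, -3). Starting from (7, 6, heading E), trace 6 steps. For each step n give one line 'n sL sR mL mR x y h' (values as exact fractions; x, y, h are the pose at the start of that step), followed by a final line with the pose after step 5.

0 100/61 4 -294/61 -72/61 7 6 E
1 200/193 200/153 -53900/29529 -4000/29529 6 6 N
2 2 50/41 -91/41 16/41 6 5 W
3 200/29 200/61 -11900/1769 3200/1769 7 5 S
4 100/61 4 -294/61 -72/61 7 6 E
5 200/193 200/153 -53900/29529 -4000/29529 6 6 N
final 6 5 W

n=0: pose=(7,6,E); sL=100/61, sR=4; mL=-294/61, mR=-72/61; mL+mR=-6 → advance -1; mR−mL=222/61 → turn +1·90°
n=1: pose=(6,6,N); sL=200/193, sR=200/153; mL=-53900/29529, mR=-4000/29529; mL+mR=-100/51 → advance -1; mR−mL=49900/29529 → turn +1·90°
n=2: pose=(6,5,W); sL=2, sR=50/41; mL=-91/41, mR=16/41; mL+mR=-75/41 → advance -1; mR−mL=107/41 → turn +1·90°
n=3: pose=(7,5,S); sL=200/29, sR=200/61; mL=-11900/1769, mR=3200/1769; mL+mR=-300/61 → advance -1; mR−mL=15100/1769 → turn +1·90°
n=4: pose=(7,6,E); sL=100/61, sR=4; mL=-294/61, mR=-72/61; mL+mR=-6 → advance -1; mR−mL=222/61 → turn +1·90°
n=5: pose=(6,6,N); sL=200/193, sR=200/153; mL=-53900/29529, mR=-4000/29529; mL+mR=-100/51 → advance -1; mR−mL=49900/29529 → turn +1·90°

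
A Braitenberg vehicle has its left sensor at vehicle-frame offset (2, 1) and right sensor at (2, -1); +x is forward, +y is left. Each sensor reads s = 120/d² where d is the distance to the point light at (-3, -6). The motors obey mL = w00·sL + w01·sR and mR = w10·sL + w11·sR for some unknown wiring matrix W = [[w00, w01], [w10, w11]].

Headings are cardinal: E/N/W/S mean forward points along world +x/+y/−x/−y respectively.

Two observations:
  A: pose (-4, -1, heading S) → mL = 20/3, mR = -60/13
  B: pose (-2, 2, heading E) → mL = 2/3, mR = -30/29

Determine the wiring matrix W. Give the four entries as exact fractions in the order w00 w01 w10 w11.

1/2 0 0 -1/2

obs A: pose=(-4,-1,S) → sL=40/3, sR=120/13, mL=20/3, mR=-60/13
obs B: pose=(-2,2,E) → sL=4/3, sR=60/29, mL=2/3, mR=-30/29
sensor matrix S = [[40/3, 120/13], [4/3, 60/29]]; det S = 5760/377
solve [mL_A; mL_B] = S·[w00; w01] and [mR_A; mR_B] = S·[w10; w11]:
  w00 = 1/2, w01 = 0, w10 = 0, w11 = -1/2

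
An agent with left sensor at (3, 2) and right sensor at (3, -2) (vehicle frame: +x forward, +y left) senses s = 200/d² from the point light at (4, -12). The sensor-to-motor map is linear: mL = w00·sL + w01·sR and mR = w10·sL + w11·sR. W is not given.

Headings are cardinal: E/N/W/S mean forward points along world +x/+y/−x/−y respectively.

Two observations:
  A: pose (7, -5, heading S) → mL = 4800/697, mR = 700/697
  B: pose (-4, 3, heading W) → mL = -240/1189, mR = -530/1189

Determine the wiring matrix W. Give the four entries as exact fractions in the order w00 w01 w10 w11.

obs A: pose=(7,-5,S) → sL=200/41, sR=200/17, mL=4800/697, mR=700/697
obs B: pose=(-4,3,W) → sL=20/29, sR=20/41, mL=-240/1189, mR=-530/1189
sensor matrix S = [[200/41, 200/17], [20/29, 20/41]]; det S = -4752000/828733
solve [mL_A; mL_B] = S·[w00; w01] and [mR_A; mR_B] = S·[w10; w11]:
  w00 = -1, w01 = 1, w10 = -1, w11 = 1/2

-1 1 -1 1/2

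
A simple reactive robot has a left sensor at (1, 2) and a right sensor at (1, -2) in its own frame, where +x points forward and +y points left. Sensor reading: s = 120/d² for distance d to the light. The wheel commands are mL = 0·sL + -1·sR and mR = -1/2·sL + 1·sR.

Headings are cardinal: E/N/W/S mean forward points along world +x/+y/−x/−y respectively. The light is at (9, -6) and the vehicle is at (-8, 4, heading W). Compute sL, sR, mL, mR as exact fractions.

30/97 10/39 -10/39 385/3783

left sensor world pos  = (-9, 2); dL² = 388
right sensor world pos = (-9, 6); dR² = 468
sL = 120/388 = 30/97
sR = 120/468 = 10/39
mL = 0·sL + -1·sR = -10/39
mR = -1/2·sL + 1·sR = 385/3783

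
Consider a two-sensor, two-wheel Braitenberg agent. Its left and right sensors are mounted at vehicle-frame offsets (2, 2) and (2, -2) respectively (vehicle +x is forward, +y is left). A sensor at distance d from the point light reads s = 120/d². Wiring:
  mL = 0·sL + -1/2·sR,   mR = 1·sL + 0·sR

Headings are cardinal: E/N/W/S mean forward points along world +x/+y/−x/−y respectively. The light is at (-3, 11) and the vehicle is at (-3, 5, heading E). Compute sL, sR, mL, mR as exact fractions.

left sensor world pos  = (-1, 7); dL² = 20
right sensor world pos = (-1, 3); dR² = 68
sL = 120/20 = 6
sR = 120/68 = 30/17
mL = 0·sL + -1/2·sR = -15/17
mR = 1·sL + 0·sR = 6

6 30/17 -15/17 6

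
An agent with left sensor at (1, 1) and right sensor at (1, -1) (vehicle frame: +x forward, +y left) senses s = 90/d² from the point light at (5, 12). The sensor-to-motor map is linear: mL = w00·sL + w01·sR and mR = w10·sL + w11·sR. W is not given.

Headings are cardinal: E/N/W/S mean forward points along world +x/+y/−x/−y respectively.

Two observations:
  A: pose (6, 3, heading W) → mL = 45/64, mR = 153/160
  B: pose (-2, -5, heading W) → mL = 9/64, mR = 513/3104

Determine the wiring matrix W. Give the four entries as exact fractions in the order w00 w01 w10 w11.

0 1/2 -1/2 1

obs A: pose=(6,3,W) → sL=9/10, sR=45/32, mL=45/64, mR=153/160
obs B: pose=(-2,-5,W) → sL=45/194, sR=9/32, mL=9/64, mR=513/3104
sensor matrix S = [[9/10, 45/32], [45/194, 9/32]]; det S = -567/7760
solve [mL_A; mL_B] = S·[w00; w01] and [mR_A; mR_B] = S·[w10; w11]:
  w00 = 0, w01 = 1/2, w10 = -1/2, w11 = 1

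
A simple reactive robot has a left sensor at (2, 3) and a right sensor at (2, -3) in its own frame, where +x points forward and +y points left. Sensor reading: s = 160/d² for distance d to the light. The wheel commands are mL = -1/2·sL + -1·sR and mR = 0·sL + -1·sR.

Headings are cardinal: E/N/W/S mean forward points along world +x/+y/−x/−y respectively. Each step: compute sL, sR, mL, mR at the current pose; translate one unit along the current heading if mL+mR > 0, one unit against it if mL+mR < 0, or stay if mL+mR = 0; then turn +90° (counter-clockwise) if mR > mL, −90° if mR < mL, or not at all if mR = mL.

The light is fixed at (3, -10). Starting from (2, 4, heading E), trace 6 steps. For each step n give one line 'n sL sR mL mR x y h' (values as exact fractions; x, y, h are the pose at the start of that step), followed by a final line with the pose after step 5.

n=0: pose=(2,4,E); sL=16/29, sR=80/61; mL=-2808/1769, mR=-80/61; mL+mR=-5128/1769 → advance -1; mR−mL=8/29 → turn +1·90°
n=1: pose=(1,4,N); sL=160/281, sR=160/257; mL=-65520/72217, mR=-160/257; mL+mR=-110480/72217 → advance -1; mR−mL=80/281 → turn +1·90°
n=2: pose=(1,3,W); sL=40/29, sR=10/17; mL=-630/493, mR=-10/17; mL+mR=-920/493 → advance -1; mR−mL=20/29 → turn +1·90°
n=3: pose=(2,3,S); sL=32/25, sR=160/137; mL=-6192/3425, mR=-160/137; mL+mR=-10192/3425 → advance -1; mR−mL=16/25 → turn +1·90°
n=4: pose=(2,4,E); sL=16/29, sR=80/61; mL=-2808/1769, mR=-80/61; mL+mR=-5128/1769 → advance -1; mR−mL=8/29 → turn +1·90°
n=5: pose=(1,4,N); sL=160/281, sR=160/257; mL=-65520/72217, mR=-160/257; mL+mR=-110480/72217 → advance -1; mR−mL=80/281 → turn +1·90°

0 16/29 80/61 -2808/1769 -80/61 2 4 E
1 160/281 160/257 -65520/72217 -160/257 1 4 N
2 40/29 10/17 -630/493 -10/17 1 3 W
3 32/25 160/137 -6192/3425 -160/137 2 3 S
4 16/29 80/61 -2808/1769 -80/61 2 4 E
5 160/281 160/257 -65520/72217 -160/257 1 4 N
final 1 3 W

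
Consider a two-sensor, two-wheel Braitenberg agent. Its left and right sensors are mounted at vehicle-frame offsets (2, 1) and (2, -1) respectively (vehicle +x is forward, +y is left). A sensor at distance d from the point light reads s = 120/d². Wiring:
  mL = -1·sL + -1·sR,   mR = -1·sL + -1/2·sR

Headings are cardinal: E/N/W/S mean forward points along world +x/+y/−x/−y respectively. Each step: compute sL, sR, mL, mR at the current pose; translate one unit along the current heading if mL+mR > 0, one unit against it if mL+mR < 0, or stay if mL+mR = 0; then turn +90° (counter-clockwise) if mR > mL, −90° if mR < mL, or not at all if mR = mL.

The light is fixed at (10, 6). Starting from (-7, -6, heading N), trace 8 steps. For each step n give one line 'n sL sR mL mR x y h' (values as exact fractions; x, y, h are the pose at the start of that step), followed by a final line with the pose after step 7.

0 15/53 30/89 -2925/4717 -2130/4717 -7 -6 N
1 120/557 24/101 -25488/56257 -18804/56257 -7 -7 W
2 4/15 60/257 -1928/3855 -1478/3855 -6 -7 S
3 120/317 24/73 -16368/23141 -12564/23141 -6 -6 E
4 15/53 30/89 -2925/4717 -2130/4717 -7 -6 N
5 120/557 24/101 -25488/56257 -18804/56257 -7 -7 W
6 4/15 60/257 -1928/3855 -1478/3855 -6 -7 S
7 120/317 24/73 -16368/23141 -12564/23141 -6 -6 E
final -7 -6 N

n=0: pose=(-7,-6,N); sL=15/53, sR=30/89; mL=-2925/4717, mR=-2130/4717; mL+mR=-5055/4717 → advance -1; mR−mL=15/89 → turn +1·90°
n=1: pose=(-7,-7,W); sL=120/557, sR=24/101; mL=-25488/56257, mR=-18804/56257; mL+mR=-44292/56257 → advance -1; mR−mL=12/101 → turn +1·90°
n=2: pose=(-6,-7,S); sL=4/15, sR=60/257; mL=-1928/3855, mR=-1478/3855; mL+mR=-3406/3855 → advance -1; mR−mL=30/257 → turn +1·90°
n=3: pose=(-6,-6,E); sL=120/317, sR=24/73; mL=-16368/23141, mR=-12564/23141; mL+mR=-28932/23141 → advance -1; mR−mL=12/73 → turn +1·90°
n=4: pose=(-7,-6,N); sL=15/53, sR=30/89; mL=-2925/4717, mR=-2130/4717; mL+mR=-5055/4717 → advance -1; mR−mL=15/89 → turn +1·90°
n=5: pose=(-7,-7,W); sL=120/557, sR=24/101; mL=-25488/56257, mR=-18804/56257; mL+mR=-44292/56257 → advance -1; mR−mL=12/101 → turn +1·90°
n=6: pose=(-6,-7,S); sL=4/15, sR=60/257; mL=-1928/3855, mR=-1478/3855; mL+mR=-3406/3855 → advance -1; mR−mL=30/257 → turn +1·90°
n=7: pose=(-6,-6,E); sL=120/317, sR=24/73; mL=-16368/23141, mR=-12564/23141; mL+mR=-28932/23141 → advance -1; mR−mL=12/73 → turn +1·90°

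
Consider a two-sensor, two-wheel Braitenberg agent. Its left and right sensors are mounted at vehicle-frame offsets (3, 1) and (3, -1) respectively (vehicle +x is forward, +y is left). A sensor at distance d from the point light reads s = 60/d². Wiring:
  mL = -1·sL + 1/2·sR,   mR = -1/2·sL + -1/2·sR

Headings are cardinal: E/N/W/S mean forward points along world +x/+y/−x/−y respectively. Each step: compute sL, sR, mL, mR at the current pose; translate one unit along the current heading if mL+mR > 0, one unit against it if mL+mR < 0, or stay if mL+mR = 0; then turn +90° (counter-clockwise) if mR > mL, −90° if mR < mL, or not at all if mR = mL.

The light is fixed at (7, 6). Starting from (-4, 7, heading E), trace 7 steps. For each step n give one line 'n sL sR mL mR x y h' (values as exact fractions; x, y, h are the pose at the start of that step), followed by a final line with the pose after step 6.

n=0: pose=(-4,7,E); sL=15/17, sR=15/16; mL=-225/544, mR=-495/544; mL+mR=-45/34 → advance -1; mR−mL=-135/272 → turn -1·90°
n=1: pose=(-5,7,S); sL=12/25, sR=60/173; mL=-1326/4325, mR=-1788/4325; mL+mR=-18/25 → advance -1; mR−mL=-462/4325 → turn -1·90°
n=2: pose=(-5,8,W); sL=30/113, sR=10/39; mL=-605/4407, mR=-1150/4407; mL+mR=-45/113 → advance -1; mR−mL=-545/4407 → turn -1·90°
n=3: pose=(-4,8,N); sL=60/169, sR=12/25; mL=-486/4225, mR=-1764/4225; mL+mR=-90/169 → advance -1; mR−mL=-1278/4225 → turn -1·90°
n=4: pose=(-4,7,E); sL=15/17, sR=15/16; mL=-225/544, mR=-495/544; mL+mR=-45/34 → advance -1; mR−mL=-135/272 → turn -1·90°
n=5: pose=(-5,7,S); sL=12/25, sR=60/173; mL=-1326/4325, mR=-1788/4325; mL+mR=-18/25 → advance -1; mR−mL=-462/4325 → turn -1·90°
n=6: pose=(-5,8,W); sL=30/113, sR=10/39; mL=-605/4407, mR=-1150/4407; mL+mR=-45/113 → advance -1; mR−mL=-545/4407 → turn -1·90°

0 15/17 15/16 -225/544 -495/544 -4 7 E
1 12/25 60/173 -1326/4325 -1788/4325 -5 7 S
2 30/113 10/39 -605/4407 -1150/4407 -5 8 W
3 60/169 12/25 -486/4225 -1764/4225 -4 8 N
4 15/17 15/16 -225/544 -495/544 -4 7 E
5 12/25 60/173 -1326/4325 -1788/4325 -5 7 S
6 30/113 10/39 -605/4407 -1150/4407 -5 8 W
final -4 8 N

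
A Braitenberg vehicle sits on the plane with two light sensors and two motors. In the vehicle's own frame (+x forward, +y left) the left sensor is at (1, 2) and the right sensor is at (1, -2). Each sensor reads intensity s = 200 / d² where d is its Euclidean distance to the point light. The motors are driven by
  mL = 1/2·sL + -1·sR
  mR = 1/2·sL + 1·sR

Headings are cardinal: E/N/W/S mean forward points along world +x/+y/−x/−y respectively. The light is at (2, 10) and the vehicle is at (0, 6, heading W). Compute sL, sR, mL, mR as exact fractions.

left sensor world pos  = (-1, 4); dL² = 45
right sensor world pos = (-1, 8); dR² = 13
sL = 200/45 = 40/9
sR = 200/13 = 200/13
mL = 1/2·sL + -1·sR = -1540/117
mR = 1/2·sL + 1·sR = 2060/117

40/9 200/13 -1540/117 2060/117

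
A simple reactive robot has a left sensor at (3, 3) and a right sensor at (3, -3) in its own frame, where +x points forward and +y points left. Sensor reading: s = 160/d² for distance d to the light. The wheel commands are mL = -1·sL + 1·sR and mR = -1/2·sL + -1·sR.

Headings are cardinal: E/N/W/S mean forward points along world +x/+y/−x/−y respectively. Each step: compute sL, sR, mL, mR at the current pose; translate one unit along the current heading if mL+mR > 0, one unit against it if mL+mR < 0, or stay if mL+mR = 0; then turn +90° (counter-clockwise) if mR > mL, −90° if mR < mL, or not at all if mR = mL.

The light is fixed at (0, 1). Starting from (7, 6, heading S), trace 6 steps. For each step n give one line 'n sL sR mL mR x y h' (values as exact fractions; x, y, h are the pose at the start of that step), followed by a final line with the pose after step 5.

n=0: pose=(7,6,S); sL=20/13, sR=8; mL=84/13, mR=-114/13; mL+mR=-30/13 → advance -1; mR−mL=-198/13 → turn -1·90°
n=1: pose=(7,7,W); sL=32/5, sR=160/97; mL=-2304/485, mR=-2352/485; mL+mR=-48/5 → advance -1; mR−mL=-48/485 → turn -1·90°
n=2: pose=(8,7,N); sL=80/53, sR=80/101; mL=-3840/5353, mR=-8280/5353; mL+mR=-120/53 → advance -1; mR−mL=-4440/5353 → turn -1·90°
n=3: pose=(8,6,E); sL=32/37, sR=32/25; mL=384/925, mR=-1584/925; mL+mR=-48/37 → advance -1; mR−mL=-1968/925 → turn -1·90°
n=4: pose=(7,6,S); sL=20/13, sR=8; mL=84/13, mR=-114/13; mL+mR=-30/13 → advance -1; mR−mL=-198/13 → turn -1·90°
n=5: pose=(7,7,W); sL=32/5, sR=160/97; mL=-2304/485, mR=-2352/485; mL+mR=-48/5 → advance -1; mR−mL=-48/485 → turn -1·90°

0 20/13 8 84/13 -114/13 7 6 S
1 32/5 160/97 -2304/485 -2352/485 7 7 W
2 80/53 80/101 -3840/5353 -8280/5353 8 7 N
3 32/37 32/25 384/925 -1584/925 8 6 E
4 20/13 8 84/13 -114/13 7 6 S
5 32/5 160/97 -2304/485 -2352/485 7 7 W
final 8 7 N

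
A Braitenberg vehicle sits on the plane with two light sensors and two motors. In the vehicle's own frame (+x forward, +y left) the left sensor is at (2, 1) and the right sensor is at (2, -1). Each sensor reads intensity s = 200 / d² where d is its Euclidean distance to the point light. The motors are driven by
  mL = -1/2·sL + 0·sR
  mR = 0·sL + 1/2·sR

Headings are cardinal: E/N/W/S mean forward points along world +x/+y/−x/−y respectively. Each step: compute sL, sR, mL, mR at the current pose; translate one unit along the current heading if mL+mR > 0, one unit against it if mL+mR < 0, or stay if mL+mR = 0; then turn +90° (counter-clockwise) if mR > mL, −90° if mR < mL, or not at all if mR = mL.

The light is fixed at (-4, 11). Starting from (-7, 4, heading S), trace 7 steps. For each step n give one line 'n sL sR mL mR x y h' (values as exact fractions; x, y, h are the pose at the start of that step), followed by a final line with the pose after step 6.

0 40/17 200/97 -20/17 100/97 -7 4 S
1 100/13 4 -50/13 2 -7 5 E
2 200/41 8 -100/41 4 -8 5 N
3 25/9 50/13 -25/18 25/13 -8 6 W
4 40/13 40/17 -20/13 20/17 -9 6 S
5 100/9 100/17 -50/9 50/17 -9 7 E
6 200/53 200/29 -100/53 100/29 -10 7 N
final -10 8 W

n=0: pose=(-7,4,S); sL=40/17, sR=200/97; mL=-20/17, mR=100/97; mL+mR=-240/1649 → advance -1; mR−mL=3640/1649 → turn +1·90°
n=1: pose=(-7,5,E); sL=100/13, sR=4; mL=-50/13, mR=2; mL+mR=-24/13 → advance -1; mR−mL=76/13 → turn +1·90°
n=2: pose=(-8,5,N); sL=200/41, sR=8; mL=-100/41, mR=4; mL+mR=64/41 → advance +1; mR−mL=264/41 → turn +1·90°
n=3: pose=(-8,6,W); sL=25/9, sR=50/13; mL=-25/18, mR=25/13; mL+mR=125/234 → advance +1; mR−mL=775/234 → turn +1·90°
n=4: pose=(-9,6,S); sL=40/13, sR=40/17; mL=-20/13, mR=20/17; mL+mR=-80/221 → advance -1; mR−mL=600/221 → turn +1·90°
n=5: pose=(-9,7,E); sL=100/9, sR=100/17; mL=-50/9, mR=50/17; mL+mR=-400/153 → advance -1; mR−mL=1300/153 → turn +1·90°
n=6: pose=(-10,7,N); sL=200/53, sR=200/29; mL=-100/53, mR=100/29; mL+mR=2400/1537 → advance +1; mR−mL=8200/1537 → turn +1·90°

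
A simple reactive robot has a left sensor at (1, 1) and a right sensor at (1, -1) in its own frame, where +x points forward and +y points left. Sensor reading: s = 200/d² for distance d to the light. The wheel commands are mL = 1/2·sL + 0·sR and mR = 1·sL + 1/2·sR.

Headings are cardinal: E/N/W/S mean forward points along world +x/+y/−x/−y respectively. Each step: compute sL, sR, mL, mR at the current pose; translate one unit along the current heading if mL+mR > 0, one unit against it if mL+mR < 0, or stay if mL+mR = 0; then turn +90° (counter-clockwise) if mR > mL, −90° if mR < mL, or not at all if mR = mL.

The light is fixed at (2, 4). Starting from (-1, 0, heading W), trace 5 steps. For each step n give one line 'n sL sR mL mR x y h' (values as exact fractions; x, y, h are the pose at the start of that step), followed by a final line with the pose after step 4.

n=0: pose=(-1,0,W); sL=200/41, sR=8; mL=100/41, mR=364/41; mL+mR=464/41 → advance +1; mR−mL=264/41 → turn +1·90°
n=1: pose=(-2,0,S); sL=100/17, sR=4; mL=50/17, mR=134/17; mL+mR=184/17 → advance +1; mR−mL=84/17 → turn +1·90°
n=2: pose=(-2,-1,E); sL=8, sR=40/9; mL=4, mR=92/9; mL+mR=128/9 → advance +1; mR−mL=56/9 → turn +1·90°
n=3: pose=(-1,-1,N); sL=25/4, sR=10; mL=25/8, mR=45/4; mL+mR=115/8 → advance +1; mR−mL=65/8 → turn +1·90°
n=4: pose=(-1,0,W); sL=200/41, sR=8; mL=100/41, mR=364/41; mL+mR=464/41 → advance +1; mR−mL=264/41 → turn +1·90°

0 200/41 8 100/41 364/41 -1 0 W
1 100/17 4 50/17 134/17 -2 0 S
2 8 40/9 4 92/9 -2 -1 E
3 25/4 10 25/8 45/4 -1 -1 N
4 200/41 8 100/41 364/41 -1 0 W
final -2 0 S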